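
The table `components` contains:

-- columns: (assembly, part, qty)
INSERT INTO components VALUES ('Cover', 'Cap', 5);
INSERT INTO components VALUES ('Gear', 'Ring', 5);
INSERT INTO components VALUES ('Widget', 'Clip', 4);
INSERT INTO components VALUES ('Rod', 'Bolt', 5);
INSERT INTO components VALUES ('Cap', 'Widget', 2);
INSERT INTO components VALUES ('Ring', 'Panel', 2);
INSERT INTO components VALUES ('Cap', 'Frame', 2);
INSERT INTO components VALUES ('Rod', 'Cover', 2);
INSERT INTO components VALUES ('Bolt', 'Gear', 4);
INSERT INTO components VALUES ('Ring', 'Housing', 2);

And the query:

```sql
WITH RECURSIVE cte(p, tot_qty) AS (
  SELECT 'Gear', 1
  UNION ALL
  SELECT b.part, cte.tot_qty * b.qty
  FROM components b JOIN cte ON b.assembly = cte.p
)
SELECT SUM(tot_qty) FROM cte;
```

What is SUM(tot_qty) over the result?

Base: (Gear, tot_qty=1).
Iteration 1: components of {Gear} -> Ring = 1*5 = 5.
Iteration 2: components of {Ring} -> Housing = 5*2 = 10, Panel = 5*2 = 10.
Iteration 3: no further components; recursion stops.
SUM(tot_qty) = 1 + 5 + 10 + 10 = 26.

26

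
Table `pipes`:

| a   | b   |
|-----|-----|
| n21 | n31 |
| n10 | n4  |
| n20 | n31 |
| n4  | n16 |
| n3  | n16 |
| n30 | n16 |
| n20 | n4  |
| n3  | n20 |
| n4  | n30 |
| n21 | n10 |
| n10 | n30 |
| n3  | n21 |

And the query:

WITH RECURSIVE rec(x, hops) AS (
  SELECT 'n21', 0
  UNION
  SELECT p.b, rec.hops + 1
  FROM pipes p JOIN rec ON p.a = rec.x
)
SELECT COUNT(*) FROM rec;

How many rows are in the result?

8

Base: (n21, hops=0).
Iteration 1: edges from {n21} -> (n10, hops=1), (n31, hops=1).
Iteration 2: edges from {n10,n31} -> (n30, hops=2), (n4, hops=2).
Iteration 3: edges from {n30,n4} -> (n16, hops=3), (n30, hops=3). [UNION drops 1 duplicate row(s)]
Iteration 4: edges from {n16,n30} -> (n16, hops=4).
Iteration 5: no outgoing edges from {n16}; recursion stops.
Total rows emitted: 8.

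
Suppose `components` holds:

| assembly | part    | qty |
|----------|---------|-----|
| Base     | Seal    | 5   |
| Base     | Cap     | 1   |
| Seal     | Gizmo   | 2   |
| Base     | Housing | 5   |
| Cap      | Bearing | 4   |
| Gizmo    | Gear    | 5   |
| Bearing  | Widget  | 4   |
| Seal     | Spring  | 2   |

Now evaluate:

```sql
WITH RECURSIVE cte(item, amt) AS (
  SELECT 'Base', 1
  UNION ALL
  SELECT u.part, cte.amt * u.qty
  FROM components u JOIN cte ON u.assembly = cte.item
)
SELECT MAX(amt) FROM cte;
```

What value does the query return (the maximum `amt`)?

50

Base: (Base, amt=1).
Iteration 1: components of {Base} -> Cap = 1*1 = 1, Housing = 1*5 = 5, Seal = 1*5 = 5.
Iteration 2: components of {Cap,Housing,Seal} -> Bearing = 1*4 = 4, Gizmo = 5*2 = 10, Spring = 5*2 = 10.
Iteration 3: components of {Bearing,Gizmo,Spring} -> Gear = 10*5 = 50, Widget = 4*4 = 16.
Iteration 4: no further components; recursion stops.
amt values: 1, 5, 1, 5, 10, 10, 4, 50, 16; the maximum is 50.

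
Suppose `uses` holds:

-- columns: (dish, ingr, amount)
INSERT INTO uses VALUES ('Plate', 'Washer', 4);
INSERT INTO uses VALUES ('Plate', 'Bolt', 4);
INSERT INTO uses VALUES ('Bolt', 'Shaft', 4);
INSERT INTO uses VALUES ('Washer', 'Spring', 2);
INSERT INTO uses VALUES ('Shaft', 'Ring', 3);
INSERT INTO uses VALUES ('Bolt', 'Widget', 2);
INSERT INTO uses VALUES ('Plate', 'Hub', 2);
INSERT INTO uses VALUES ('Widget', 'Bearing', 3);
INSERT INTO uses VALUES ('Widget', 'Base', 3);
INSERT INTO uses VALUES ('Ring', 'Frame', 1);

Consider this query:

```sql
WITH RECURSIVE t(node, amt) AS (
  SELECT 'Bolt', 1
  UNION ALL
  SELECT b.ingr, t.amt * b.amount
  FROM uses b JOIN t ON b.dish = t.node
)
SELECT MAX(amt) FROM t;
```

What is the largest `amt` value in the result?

Base: (Bolt, amt=1).
Iteration 1: components of {Bolt} -> Shaft = 1*4 = 4, Widget = 1*2 = 2.
Iteration 2: components of {Shaft,Widget} -> Base = 2*3 = 6, Bearing = 2*3 = 6, Ring = 4*3 = 12.
Iteration 3: components of {Base,Bearing,Ring} -> Frame = 12*1 = 12.
Iteration 4: no further components; recursion stops.
amt values: 1, 4, 2, 12, 6, 6, 12; the maximum is 12.

12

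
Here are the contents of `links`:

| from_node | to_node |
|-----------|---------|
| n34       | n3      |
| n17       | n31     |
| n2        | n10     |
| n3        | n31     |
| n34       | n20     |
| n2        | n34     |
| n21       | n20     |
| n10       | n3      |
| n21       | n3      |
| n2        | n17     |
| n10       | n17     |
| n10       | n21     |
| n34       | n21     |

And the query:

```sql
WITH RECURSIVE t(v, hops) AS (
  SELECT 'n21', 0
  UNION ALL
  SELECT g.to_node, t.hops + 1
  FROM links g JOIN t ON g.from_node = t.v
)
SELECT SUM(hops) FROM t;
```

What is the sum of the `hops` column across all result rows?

Base: (n21, hops=0).
Iteration 1: edges from {n21} -> (n20, hops=1), (n3, hops=1).
Iteration 2: edges from {n20,n3} -> (n31, hops=2).
Iteration 3: no outgoing edges from {n31}; recursion stops.
SUM(hops) = 0 + 1 + 1 + 2 = 4.

4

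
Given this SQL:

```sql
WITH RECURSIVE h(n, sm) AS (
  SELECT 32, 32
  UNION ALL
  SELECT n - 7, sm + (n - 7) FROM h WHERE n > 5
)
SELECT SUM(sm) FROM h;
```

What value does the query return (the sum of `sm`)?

340

Base: n=32, sm=32.
Iteration 1: 32 > 5 holds -> n = 32 - 7 = 25, sm = 32 + 25 = 57.
Iteration 2: 25 > 5 holds -> n = 25 - 7 = 18, sm = 57 + 18 = 75.
Iteration 3: 18 > 5 holds -> n = 18 - 7 = 11, sm = 75 + 11 = 86.
Iteration 4: 11 > 5 holds -> n = 11 - 7 = 4, sm = 86 + 4 = 90.
Iteration 5: 4 > 5 fails; recursion stops.
SUM(sm) = 32 + 57 + 75 + 86 + 90 = 340.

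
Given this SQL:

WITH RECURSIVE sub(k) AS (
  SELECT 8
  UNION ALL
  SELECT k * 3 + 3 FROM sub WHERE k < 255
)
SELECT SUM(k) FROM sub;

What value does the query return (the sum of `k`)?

Base: k=8.
Iteration 1: 8 < 255 holds -> k = 8 * 3 + 3 = 27.
Iteration 2: 27 < 255 holds -> k = 27 * 3 + 3 = 84.
Iteration 3: 84 < 255 holds -> k = 84 * 3 + 3 = 255.
Iteration 4: 255 < 255 fails; recursion stops.
SUM(k) = 8 + 27 + 84 + 255 = 374.

374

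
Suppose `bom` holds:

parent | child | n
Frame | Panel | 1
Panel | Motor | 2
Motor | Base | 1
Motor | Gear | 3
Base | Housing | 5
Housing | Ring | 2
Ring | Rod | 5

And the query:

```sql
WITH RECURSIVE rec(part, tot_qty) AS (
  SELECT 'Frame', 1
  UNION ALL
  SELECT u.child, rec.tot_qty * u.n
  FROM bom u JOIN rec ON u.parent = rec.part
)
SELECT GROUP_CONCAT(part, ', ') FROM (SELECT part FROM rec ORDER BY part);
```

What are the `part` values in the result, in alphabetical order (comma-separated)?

Base: (Frame, tot_qty=1).
Iteration 1: components of {Frame} -> Panel = 1*1 = 1.
Iteration 2: components of {Panel} -> Motor = 1*2 = 2.
Iteration 3: components of {Motor} -> Base = 2*1 = 2, Gear = 2*3 = 6.
Iteration 4: components of {Base,Gear} -> Housing = 2*5 = 10.
Iteration 5: components of {Housing} -> Ring = 10*2 = 20.
Iteration 6: components of {Ring} -> Rod = 20*5 = 100.
Iteration 7: no further components; recursion stops.

Base, Frame, Gear, Housing, Motor, Panel, Ring, Rod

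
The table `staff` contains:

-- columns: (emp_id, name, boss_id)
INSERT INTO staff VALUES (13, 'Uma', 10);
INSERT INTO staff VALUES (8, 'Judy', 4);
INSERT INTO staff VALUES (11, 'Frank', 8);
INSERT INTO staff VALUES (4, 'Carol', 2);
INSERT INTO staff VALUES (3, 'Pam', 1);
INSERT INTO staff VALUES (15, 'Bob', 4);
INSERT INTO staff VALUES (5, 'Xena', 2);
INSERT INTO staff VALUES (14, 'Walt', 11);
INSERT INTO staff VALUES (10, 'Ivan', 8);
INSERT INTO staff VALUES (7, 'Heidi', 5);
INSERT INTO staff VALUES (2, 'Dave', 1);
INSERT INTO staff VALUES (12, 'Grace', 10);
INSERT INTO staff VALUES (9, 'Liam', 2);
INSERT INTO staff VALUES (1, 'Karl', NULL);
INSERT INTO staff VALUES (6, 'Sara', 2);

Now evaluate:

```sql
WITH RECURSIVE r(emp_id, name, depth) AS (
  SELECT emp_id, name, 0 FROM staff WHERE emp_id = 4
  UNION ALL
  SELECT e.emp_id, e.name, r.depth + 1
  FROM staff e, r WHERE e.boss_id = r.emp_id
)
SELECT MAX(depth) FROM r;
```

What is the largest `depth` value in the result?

3

Base: emp_id=4 (Carol) at depth 0.
Iteration 1: rows with boss_id in {4} -> Judy (id 8, depth 1), Bob (id 15, depth 1).
Iteration 2: rows with boss_id in {8,15} -> Ivan (id 10, depth 2), Frank (id 11, depth 2).
Iteration 3: rows with boss_id in {10,11} -> Grace (id 12, depth 3), Uma (id 13, depth 3), Walt (id 14, depth 3).
Iteration 4: no rows with boss_id in {12,13,14}; recursion stops.
depth values: 0, 1, 1, 2, 2, 3, 3, 3; the maximum is 3.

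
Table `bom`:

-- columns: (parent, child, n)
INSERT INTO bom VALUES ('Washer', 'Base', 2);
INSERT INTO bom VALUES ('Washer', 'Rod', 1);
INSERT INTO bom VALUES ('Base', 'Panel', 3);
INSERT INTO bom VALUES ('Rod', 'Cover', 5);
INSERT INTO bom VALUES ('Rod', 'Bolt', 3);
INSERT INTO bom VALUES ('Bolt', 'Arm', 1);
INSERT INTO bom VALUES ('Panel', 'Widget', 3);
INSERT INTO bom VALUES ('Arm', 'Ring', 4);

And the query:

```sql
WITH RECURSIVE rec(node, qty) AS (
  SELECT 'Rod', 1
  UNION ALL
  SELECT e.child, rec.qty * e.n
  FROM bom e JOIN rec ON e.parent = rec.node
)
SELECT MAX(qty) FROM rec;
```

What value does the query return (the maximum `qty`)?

12

Base: (Rod, qty=1).
Iteration 1: components of {Rod} -> Bolt = 1*3 = 3, Cover = 1*5 = 5.
Iteration 2: components of {Bolt,Cover} -> Arm = 3*1 = 3.
Iteration 3: components of {Arm} -> Ring = 3*4 = 12.
Iteration 4: no further components; recursion stops.
qty values: 1, 5, 3, 3, 12; the maximum is 12.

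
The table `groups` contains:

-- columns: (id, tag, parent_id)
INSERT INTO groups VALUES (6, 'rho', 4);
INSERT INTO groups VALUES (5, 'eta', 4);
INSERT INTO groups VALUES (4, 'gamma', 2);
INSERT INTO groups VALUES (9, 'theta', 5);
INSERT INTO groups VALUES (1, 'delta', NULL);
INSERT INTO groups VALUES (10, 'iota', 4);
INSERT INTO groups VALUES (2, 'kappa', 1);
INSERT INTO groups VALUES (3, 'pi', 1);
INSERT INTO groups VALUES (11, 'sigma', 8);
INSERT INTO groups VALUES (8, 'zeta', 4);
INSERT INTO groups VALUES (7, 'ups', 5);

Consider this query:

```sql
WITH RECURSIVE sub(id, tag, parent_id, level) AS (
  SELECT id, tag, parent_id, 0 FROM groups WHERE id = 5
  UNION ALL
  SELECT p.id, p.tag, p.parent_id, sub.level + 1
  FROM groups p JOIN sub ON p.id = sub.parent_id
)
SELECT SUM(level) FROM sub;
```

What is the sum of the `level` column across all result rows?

6

Base: id=5 (eta), parent_id=4, level 0.
Iteration 1: join on id=4 -> gamma (id 4, parent_id=2, level 1).
Iteration 2: join on id=2 -> kappa (id 2, parent_id=1, level 2).
Iteration 3: join on id=1 -> delta (id 1, parent_id=NULL, level 3).
Iteration 4: parent_id is NULL; no match; recursion stops.
SUM(level) = 0 + 1 + 2 + 3 = 6.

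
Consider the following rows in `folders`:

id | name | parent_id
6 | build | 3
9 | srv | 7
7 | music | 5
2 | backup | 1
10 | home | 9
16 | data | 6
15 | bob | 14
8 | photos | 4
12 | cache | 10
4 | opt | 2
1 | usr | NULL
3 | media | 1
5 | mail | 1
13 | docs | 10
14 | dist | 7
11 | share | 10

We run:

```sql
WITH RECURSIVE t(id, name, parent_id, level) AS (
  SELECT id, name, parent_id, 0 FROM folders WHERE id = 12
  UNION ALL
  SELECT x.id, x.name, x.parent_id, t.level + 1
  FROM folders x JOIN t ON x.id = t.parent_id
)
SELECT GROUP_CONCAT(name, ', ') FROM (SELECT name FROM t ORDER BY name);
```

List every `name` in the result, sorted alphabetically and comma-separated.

cache, home, mail, music, srv, usr

Base: id=12 (cache), parent_id=10, level 0.
Iteration 1: join on id=10 -> home (id 10, parent_id=9, level 1).
Iteration 2: join on id=9 -> srv (id 9, parent_id=7, level 2).
Iteration 3: join on id=7 -> music (id 7, parent_id=5, level 3).
Iteration 4: join on id=5 -> mail (id 5, parent_id=1, level 4).
Iteration 5: join on id=1 -> usr (id 1, parent_id=NULL, level 5).
Iteration 6: parent_id is NULL; no match; recursion stops.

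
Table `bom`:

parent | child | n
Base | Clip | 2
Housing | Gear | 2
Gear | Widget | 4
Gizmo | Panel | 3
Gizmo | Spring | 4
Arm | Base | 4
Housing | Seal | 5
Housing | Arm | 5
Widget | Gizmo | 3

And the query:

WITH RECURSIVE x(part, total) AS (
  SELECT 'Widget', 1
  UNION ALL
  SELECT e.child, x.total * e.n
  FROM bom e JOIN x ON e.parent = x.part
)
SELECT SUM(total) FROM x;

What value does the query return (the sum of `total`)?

25

Base: (Widget, total=1).
Iteration 1: components of {Widget} -> Gizmo = 1*3 = 3.
Iteration 2: components of {Gizmo} -> Panel = 3*3 = 9, Spring = 3*4 = 12.
Iteration 3: no further components; recursion stops.
SUM(total) = 1 + 3 + 9 + 12 = 25.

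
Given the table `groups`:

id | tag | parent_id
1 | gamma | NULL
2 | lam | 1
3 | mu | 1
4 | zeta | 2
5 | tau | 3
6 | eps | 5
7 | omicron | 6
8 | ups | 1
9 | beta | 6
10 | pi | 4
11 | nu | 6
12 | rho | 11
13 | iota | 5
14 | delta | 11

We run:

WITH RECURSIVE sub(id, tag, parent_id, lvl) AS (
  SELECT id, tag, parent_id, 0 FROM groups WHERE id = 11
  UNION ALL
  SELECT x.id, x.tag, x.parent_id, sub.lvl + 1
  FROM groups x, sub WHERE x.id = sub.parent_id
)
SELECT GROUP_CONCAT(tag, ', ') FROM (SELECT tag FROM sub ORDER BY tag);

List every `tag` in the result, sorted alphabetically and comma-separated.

eps, gamma, mu, nu, tau

Base: id=11 (nu), parent_id=6, lvl 0.
Iteration 1: join on id=6 -> eps (id 6, parent_id=5, lvl 1).
Iteration 2: join on id=5 -> tau (id 5, parent_id=3, lvl 2).
Iteration 3: join on id=3 -> mu (id 3, parent_id=1, lvl 3).
Iteration 4: join on id=1 -> gamma (id 1, parent_id=NULL, lvl 4).
Iteration 5: parent_id is NULL; no match; recursion stops.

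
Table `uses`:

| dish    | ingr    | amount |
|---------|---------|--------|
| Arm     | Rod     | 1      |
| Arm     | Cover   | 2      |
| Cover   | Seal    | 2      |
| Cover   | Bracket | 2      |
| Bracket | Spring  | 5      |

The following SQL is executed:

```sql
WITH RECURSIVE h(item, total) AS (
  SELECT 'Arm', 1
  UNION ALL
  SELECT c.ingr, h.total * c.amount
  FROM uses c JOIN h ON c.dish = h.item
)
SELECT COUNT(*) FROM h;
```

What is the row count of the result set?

6

Base: (Arm, total=1).
Iteration 1: components of {Arm} -> Cover = 1*2 = 2, Rod = 1*1 = 1.
Iteration 2: components of {Cover,Rod} -> Bracket = 2*2 = 4, Seal = 2*2 = 4.
Iteration 3: components of {Bracket,Seal} -> Spring = 4*5 = 20.
Iteration 4: no further components; recursion stops.
Total rows emitted: 6.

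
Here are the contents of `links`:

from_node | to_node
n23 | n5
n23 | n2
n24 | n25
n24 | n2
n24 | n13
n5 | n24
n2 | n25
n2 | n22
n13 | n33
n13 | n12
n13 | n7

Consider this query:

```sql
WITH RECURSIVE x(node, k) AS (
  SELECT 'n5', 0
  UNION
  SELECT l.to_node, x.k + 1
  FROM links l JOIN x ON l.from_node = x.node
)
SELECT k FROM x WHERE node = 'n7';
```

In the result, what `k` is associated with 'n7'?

3

Base: (n5, k=0).
Iteration 1: edges from {n5} -> (n24, k=1).
Iteration 2: edges from {n24} -> (n13, k=2), (n2, k=2), (n25, k=2).
Iteration 3: edges from {n13,n2,n25} -> (n12, k=3), (n22, k=3), (n25, k=3), (n33, k=3), (n7, k=3).
Iteration 4: no outgoing edges from {n12,n22,n25,n33,n7}; recursion stops.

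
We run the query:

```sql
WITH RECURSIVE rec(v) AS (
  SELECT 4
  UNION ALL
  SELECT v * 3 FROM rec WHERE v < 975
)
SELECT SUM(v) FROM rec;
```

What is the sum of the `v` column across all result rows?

Base: v=4.
Iteration 1: 4 < 975 holds -> v = 4 * 3 = 12.
Iteration 2: 12 < 975 holds -> v = 12 * 3 = 36.
Iteration 3: 36 < 975 holds -> v = 36 * 3 = 108.
Iteration 4: 108 < 975 holds -> v = 108 * 3 = 324.
Iteration 5: 324 < 975 holds -> v = 324 * 3 = 972.
Iteration 6: 972 < 975 holds -> v = 972 * 3 = 2916.
Iteration 7: 2916 < 975 fails; recursion stops.
SUM(v) = 4 + 12 + 36 + 108 + 324 + 972 + 2916 = 4372.

4372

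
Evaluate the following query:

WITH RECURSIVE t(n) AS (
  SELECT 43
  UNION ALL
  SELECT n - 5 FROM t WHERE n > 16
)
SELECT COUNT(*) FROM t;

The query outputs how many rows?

Base: n=43.
Iteration 1: 43 > 16 holds -> n = 43 - 5 = 38.
Iteration 2: 38 > 16 holds -> n = 38 - 5 = 33.
Iteration 3: 33 > 16 holds -> n = 33 - 5 = 28.
Iteration 4: 28 > 16 holds -> n = 28 - 5 = 23.
Iteration 5: 23 > 16 holds -> n = 23 - 5 = 18.
Iteration 6: 18 > 16 holds -> n = 18 - 5 = 13.
Iteration 7: 13 > 16 fails; recursion stops.
Total rows emitted: 7.

7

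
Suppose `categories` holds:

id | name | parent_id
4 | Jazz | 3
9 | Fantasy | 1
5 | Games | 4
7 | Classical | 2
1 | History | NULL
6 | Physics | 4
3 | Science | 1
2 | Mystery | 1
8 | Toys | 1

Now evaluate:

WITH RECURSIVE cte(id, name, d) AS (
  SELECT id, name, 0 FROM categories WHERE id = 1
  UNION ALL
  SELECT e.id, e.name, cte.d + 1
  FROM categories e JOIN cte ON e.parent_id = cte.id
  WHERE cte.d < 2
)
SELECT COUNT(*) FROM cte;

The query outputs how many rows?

Base: id=1 (History) at d 0.
Iteration 1: rows with parent_id in {1} -> Mystery (id 2, d 1), Science (id 3, d 1), Toys (id 8, d 1), Fantasy (id 9, d 1).
Iteration 2: rows with parent_id in {2,3,8,9} -> Jazz (id 4, d 2), Classical (id 7, d 2).
Iteration 3: d < 2 fails for all current rows; recursion stops.
Total rows emitted: 7.

7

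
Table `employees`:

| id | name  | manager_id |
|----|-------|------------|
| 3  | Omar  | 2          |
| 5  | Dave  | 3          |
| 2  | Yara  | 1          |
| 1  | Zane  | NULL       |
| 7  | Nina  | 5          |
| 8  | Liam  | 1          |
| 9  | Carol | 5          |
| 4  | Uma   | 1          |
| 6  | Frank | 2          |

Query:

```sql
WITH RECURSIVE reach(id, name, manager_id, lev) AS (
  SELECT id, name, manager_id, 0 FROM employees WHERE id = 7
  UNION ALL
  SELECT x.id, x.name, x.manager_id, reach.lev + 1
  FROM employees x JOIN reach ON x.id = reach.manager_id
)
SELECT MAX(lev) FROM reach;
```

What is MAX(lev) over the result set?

Base: id=7 (Nina), manager_id=5, lev 0.
Iteration 1: join on id=5 -> Dave (id 5, manager_id=3, lev 1).
Iteration 2: join on id=3 -> Omar (id 3, manager_id=2, lev 2).
Iteration 3: join on id=2 -> Yara (id 2, manager_id=1, lev 3).
Iteration 4: join on id=1 -> Zane (id 1, manager_id=NULL, lev 4).
Iteration 5: manager_id is NULL; no match; recursion stops.
lev values: 0, 1, 2, 3, 4; the maximum is 4.

4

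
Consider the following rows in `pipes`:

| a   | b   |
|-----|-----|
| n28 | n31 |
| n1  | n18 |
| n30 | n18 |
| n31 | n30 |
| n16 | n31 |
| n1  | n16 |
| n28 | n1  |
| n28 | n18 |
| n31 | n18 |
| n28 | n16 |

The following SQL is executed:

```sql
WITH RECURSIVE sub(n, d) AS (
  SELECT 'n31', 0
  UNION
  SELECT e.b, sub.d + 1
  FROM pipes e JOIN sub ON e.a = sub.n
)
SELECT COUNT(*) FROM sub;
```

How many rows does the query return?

4

Base: (n31, d=0).
Iteration 1: edges from {n31} -> (n18, d=1), (n30, d=1).
Iteration 2: edges from {n18,n30} -> (n18, d=2).
Iteration 3: no outgoing edges from {n18}; recursion stops.
Total rows emitted: 4.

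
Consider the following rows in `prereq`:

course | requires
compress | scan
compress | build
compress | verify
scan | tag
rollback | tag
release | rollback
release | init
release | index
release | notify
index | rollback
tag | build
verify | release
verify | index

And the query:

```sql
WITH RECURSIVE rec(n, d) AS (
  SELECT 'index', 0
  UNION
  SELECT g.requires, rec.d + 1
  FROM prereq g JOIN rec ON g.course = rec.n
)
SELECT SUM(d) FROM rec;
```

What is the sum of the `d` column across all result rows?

Base: (index, d=0).
Iteration 1: edges from {index} -> (rollback, d=1).
Iteration 2: edges from {rollback} -> (tag, d=2).
Iteration 3: edges from {tag} -> (build, d=3).
Iteration 4: no outgoing edges from {build}; recursion stops.
SUM(d) = 0 + 1 + 2 + 3 = 6.

6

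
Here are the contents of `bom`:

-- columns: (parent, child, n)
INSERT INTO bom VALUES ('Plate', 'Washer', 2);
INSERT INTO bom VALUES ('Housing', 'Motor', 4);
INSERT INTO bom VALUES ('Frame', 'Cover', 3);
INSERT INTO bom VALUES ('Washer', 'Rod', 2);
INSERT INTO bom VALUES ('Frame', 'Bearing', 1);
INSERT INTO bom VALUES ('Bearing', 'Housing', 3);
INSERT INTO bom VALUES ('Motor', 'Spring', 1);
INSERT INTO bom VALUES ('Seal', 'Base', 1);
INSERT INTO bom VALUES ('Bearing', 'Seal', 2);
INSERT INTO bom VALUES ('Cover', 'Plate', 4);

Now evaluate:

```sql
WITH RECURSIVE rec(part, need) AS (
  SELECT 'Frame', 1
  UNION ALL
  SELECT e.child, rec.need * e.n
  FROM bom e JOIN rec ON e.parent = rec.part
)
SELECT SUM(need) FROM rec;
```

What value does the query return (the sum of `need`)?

Base: (Frame, need=1).
Iteration 1: components of {Frame} -> Bearing = 1*1 = 1, Cover = 1*3 = 3.
Iteration 2: components of {Bearing,Cover} -> Housing = 1*3 = 3, Plate = 3*4 = 12, Seal = 1*2 = 2.
Iteration 3: components of {Housing,Plate,Seal} -> Base = 2*1 = 2, Motor = 3*4 = 12, Washer = 12*2 = 24.
Iteration 4: components of {Base,Motor,Washer} -> Rod = 24*2 = 48, Spring = 12*1 = 12.
Iteration 5: no further components; recursion stops.
SUM(need) = 1 + 1 + 3 + 3 + 2 + 12 + 12 + 2 + 24 + 12 + 48 = 120.

120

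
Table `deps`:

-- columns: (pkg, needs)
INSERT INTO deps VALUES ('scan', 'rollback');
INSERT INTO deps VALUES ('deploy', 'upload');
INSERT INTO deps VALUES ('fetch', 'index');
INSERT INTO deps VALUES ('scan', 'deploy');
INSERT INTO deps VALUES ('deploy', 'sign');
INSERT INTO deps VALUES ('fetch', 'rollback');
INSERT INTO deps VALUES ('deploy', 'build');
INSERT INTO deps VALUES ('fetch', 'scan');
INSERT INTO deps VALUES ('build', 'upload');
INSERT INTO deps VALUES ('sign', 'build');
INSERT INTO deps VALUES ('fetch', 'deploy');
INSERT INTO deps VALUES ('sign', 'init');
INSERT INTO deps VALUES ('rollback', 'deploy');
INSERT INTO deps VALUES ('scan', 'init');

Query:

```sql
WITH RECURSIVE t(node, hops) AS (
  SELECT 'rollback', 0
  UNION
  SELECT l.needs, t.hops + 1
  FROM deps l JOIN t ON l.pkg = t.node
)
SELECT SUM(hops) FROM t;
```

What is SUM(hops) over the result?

Base: (rollback, hops=0).
Iteration 1: edges from {rollback} -> (deploy, hops=1).
Iteration 2: edges from {deploy} -> (build, hops=2), (sign, hops=2), (upload, hops=2).
Iteration 3: edges from {build,sign,upload} -> (build, hops=3), (init, hops=3), (upload, hops=3).
Iteration 4: edges from {build,init,upload} -> (upload, hops=4).
Iteration 5: no outgoing edges from {upload}; recursion stops.
SUM(hops) = 0 + 1 + 2 + 2 + 2 + 3 + 3 + 3 + 4 = 20.

20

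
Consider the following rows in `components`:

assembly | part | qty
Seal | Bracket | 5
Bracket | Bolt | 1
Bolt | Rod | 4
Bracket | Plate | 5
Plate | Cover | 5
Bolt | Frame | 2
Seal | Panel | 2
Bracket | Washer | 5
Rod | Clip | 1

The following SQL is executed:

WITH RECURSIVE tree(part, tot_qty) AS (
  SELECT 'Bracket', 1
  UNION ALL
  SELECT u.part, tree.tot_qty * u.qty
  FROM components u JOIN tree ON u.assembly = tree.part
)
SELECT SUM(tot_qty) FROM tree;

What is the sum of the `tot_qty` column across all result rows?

Base: (Bracket, tot_qty=1).
Iteration 1: components of {Bracket} -> Bolt = 1*1 = 1, Plate = 1*5 = 5, Washer = 1*5 = 5.
Iteration 2: components of {Bolt,Plate,Washer} -> Cover = 5*5 = 25, Frame = 1*2 = 2, Rod = 1*4 = 4.
Iteration 3: components of {Cover,Frame,Rod} -> Clip = 4*1 = 4.
Iteration 4: no further components; recursion stops.
SUM(tot_qty) = 1 + 1 + 5 + 5 + 4 + 2 + 25 + 4 = 47.

47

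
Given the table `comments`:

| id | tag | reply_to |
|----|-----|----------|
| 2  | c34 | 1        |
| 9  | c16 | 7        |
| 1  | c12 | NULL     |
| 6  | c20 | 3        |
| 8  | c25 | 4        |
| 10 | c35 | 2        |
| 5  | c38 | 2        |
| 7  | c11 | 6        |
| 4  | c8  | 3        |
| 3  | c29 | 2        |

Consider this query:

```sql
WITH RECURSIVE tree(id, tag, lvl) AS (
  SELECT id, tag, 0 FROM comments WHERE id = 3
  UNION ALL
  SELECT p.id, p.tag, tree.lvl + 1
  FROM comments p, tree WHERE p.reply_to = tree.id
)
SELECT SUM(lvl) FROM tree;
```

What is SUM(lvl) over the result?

Base: id=3 (c29) at lvl 0.
Iteration 1: rows with reply_to in {3} -> c8 (id 4, lvl 1), c20 (id 6, lvl 1).
Iteration 2: rows with reply_to in {4,6} -> c11 (id 7, lvl 2), c25 (id 8, lvl 2).
Iteration 3: rows with reply_to in {7,8} -> c16 (id 9, lvl 3).
Iteration 4: no rows with reply_to in {9}; recursion stops.
SUM(lvl) = 0 + 1 + 1 + 2 + 2 + 3 = 9.

9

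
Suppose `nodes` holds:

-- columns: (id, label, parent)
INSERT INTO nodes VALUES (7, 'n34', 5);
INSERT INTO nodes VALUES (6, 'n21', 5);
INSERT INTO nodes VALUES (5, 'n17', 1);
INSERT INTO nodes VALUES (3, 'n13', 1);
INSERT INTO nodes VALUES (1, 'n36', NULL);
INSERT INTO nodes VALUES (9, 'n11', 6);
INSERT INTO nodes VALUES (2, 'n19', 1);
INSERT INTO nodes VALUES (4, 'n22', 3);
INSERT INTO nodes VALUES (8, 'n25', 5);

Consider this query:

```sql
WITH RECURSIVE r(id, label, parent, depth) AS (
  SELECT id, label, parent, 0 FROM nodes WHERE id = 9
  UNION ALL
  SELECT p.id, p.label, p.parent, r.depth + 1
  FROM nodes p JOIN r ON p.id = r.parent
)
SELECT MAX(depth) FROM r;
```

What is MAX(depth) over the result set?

3

Base: id=9 (n11), parent=6, depth 0.
Iteration 1: join on id=6 -> n21 (id 6, parent=5, depth 1).
Iteration 2: join on id=5 -> n17 (id 5, parent=1, depth 2).
Iteration 3: join on id=1 -> n36 (id 1, parent=NULL, depth 3).
Iteration 4: parent is NULL; no match; recursion stops.
depth values: 0, 1, 2, 3; the maximum is 3.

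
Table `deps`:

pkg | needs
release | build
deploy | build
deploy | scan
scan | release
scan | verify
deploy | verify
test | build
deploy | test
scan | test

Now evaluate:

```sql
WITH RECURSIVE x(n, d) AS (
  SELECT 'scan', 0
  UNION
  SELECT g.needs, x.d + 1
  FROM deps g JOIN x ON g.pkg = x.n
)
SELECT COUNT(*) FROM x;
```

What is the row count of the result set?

Base: (scan, d=0).
Iteration 1: edges from {scan} -> (release, d=1), (test, d=1), (verify, d=1).
Iteration 2: edges from {release,test,verify} -> (build, d=2). [UNION drops 1 duplicate row(s)]
Iteration 3: no outgoing edges from {build}; recursion stops.
Total rows emitted: 5.

5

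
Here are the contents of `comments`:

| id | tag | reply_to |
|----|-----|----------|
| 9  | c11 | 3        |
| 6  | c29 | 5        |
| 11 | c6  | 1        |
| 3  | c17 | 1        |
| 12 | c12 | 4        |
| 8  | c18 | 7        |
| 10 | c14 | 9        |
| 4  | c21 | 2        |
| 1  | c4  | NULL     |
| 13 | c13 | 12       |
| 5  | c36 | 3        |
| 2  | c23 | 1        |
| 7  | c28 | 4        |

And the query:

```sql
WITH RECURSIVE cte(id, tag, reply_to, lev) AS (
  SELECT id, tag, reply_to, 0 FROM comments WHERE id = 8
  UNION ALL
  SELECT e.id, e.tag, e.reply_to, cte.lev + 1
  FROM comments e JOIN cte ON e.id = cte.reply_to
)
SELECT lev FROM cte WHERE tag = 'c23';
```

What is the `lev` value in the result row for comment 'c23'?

3

Base: id=8 (c18), reply_to=7, lev 0.
Iteration 1: join on id=7 -> c28 (id 7, reply_to=4, lev 1).
Iteration 2: join on id=4 -> c21 (id 4, reply_to=2, lev 2).
Iteration 3: join on id=2 -> c23 (id 2, reply_to=1, lev 3).
Iteration 4: join on id=1 -> c4 (id 1, reply_to=NULL, lev 4).
Iteration 5: reply_to is NULL; no match; recursion stops.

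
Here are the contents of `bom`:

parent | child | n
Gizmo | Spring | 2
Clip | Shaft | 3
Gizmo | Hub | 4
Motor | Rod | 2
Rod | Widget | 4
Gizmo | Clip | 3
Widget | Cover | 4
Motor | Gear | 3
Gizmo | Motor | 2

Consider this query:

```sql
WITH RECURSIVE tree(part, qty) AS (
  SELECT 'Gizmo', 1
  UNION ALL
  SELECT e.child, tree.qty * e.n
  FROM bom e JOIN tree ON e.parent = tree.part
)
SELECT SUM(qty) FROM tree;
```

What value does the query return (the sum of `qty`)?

111

Base: (Gizmo, qty=1).
Iteration 1: components of {Gizmo} -> Clip = 1*3 = 3, Hub = 1*4 = 4, Motor = 1*2 = 2, Spring = 1*2 = 2.
Iteration 2: components of {Clip,Hub,Motor,Spring} -> Gear = 2*3 = 6, Rod = 2*2 = 4, Shaft = 3*3 = 9.
Iteration 3: components of {Gear,Rod,Shaft} -> Widget = 4*4 = 16.
Iteration 4: components of {Widget} -> Cover = 16*4 = 64.
Iteration 5: no further components; recursion stops.
SUM(qty) = 1 + 2 + 2 + 3 + 4 + 6 + 4 + 9 + 16 + 64 = 111.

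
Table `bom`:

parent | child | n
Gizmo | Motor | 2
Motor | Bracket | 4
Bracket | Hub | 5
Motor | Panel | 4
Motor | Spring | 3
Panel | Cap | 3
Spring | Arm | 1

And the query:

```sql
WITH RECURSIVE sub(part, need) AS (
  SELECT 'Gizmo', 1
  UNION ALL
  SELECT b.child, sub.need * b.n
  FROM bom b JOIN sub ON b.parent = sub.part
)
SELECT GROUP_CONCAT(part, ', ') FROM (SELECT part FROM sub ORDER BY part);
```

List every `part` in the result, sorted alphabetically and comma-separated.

Arm, Bracket, Cap, Gizmo, Hub, Motor, Panel, Spring

Base: (Gizmo, need=1).
Iteration 1: components of {Gizmo} -> Motor = 1*2 = 2.
Iteration 2: components of {Motor} -> Bracket = 2*4 = 8, Panel = 2*4 = 8, Spring = 2*3 = 6.
Iteration 3: components of {Bracket,Panel,Spring} -> Arm = 6*1 = 6, Cap = 8*3 = 24, Hub = 8*5 = 40.
Iteration 4: no further components; recursion stops.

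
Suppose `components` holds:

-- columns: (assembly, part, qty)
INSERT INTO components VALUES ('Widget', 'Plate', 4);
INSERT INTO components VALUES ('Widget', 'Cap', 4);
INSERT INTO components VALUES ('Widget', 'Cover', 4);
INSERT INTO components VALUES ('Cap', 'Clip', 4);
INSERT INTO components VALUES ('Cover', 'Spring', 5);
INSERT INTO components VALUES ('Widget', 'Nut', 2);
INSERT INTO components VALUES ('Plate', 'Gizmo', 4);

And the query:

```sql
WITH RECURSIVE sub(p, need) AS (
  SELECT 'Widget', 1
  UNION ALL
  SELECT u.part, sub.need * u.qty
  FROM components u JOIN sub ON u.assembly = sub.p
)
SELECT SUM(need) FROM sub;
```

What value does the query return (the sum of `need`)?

67

Base: (Widget, need=1).
Iteration 1: components of {Widget} -> Cap = 1*4 = 4, Cover = 1*4 = 4, Nut = 1*2 = 2, Plate = 1*4 = 4.
Iteration 2: components of {Cap,Cover,Nut,Plate} -> Clip = 4*4 = 16, Gizmo = 4*4 = 16, Spring = 4*5 = 20.
Iteration 3: no further components; recursion stops.
SUM(need) = 1 + 4 + 4 + 4 + 2 + 16 + 16 + 20 = 67.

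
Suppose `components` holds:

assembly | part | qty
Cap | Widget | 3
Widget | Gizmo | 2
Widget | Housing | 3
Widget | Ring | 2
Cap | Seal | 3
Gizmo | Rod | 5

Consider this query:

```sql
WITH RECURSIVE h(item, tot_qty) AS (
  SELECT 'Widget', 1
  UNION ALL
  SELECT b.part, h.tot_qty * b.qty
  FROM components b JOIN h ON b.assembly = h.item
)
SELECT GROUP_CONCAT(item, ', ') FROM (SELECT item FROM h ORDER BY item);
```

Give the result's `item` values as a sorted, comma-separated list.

Gizmo, Housing, Ring, Rod, Widget

Base: (Widget, tot_qty=1).
Iteration 1: components of {Widget} -> Gizmo = 1*2 = 2, Housing = 1*3 = 3, Ring = 1*2 = 2.
Iteration 2: components of {Gizmo,Housing,Ring} -> Rod = 2*5 = 10.
Iteration 3: no further components; recursion stops.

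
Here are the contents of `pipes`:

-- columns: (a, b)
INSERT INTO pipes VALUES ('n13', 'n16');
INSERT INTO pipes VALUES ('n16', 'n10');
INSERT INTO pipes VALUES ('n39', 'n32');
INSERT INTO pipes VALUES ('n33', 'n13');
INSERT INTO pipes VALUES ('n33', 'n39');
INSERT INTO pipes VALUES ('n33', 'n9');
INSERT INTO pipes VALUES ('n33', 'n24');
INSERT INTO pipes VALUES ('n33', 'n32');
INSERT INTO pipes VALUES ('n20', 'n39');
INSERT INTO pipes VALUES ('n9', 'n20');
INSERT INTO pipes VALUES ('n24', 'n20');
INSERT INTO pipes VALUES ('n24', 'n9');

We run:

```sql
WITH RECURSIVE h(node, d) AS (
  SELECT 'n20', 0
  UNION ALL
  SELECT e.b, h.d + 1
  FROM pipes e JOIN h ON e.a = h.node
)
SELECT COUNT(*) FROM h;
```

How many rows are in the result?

Base: (n20, d=0).
Iteration 1: edges from {n20} -> (n39, d=1).
Iteration 2: edges from {n39} -> (n32, d=2).
Iteration 3: no outgoing edges from {n32}; recursion stops.
Total rows emitted: 3.

3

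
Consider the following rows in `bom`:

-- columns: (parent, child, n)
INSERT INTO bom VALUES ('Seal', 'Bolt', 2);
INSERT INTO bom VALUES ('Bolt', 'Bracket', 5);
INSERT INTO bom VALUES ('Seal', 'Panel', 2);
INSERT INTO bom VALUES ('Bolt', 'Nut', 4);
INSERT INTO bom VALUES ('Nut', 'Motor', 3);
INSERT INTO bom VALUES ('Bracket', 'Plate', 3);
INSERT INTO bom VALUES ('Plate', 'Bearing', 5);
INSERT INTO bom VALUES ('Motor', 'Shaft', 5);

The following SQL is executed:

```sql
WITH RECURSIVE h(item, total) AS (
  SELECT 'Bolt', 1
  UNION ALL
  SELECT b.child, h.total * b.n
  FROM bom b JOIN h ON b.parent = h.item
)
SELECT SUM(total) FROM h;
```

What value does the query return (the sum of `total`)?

172

Base: (Bolt, total=1).
Iteration 1: components of {Bolt} -> Bracket = 1*5 = 5, Nut = 1*4 = 4.
Iteration 2: components of {Bracket,Nut} -> Motor = 4*3 = 12, Plate = 5*3 = 15.
Iteration 3: components of {Motor,Plate} -> Bearing = 15*5 = 75, Shaft = 12*5 = 60.
Iteration 4: no further components; recursion stops.
SUM(total) = 1 + 5 + 4 + 15 + 12 + 75 + 60 = 172.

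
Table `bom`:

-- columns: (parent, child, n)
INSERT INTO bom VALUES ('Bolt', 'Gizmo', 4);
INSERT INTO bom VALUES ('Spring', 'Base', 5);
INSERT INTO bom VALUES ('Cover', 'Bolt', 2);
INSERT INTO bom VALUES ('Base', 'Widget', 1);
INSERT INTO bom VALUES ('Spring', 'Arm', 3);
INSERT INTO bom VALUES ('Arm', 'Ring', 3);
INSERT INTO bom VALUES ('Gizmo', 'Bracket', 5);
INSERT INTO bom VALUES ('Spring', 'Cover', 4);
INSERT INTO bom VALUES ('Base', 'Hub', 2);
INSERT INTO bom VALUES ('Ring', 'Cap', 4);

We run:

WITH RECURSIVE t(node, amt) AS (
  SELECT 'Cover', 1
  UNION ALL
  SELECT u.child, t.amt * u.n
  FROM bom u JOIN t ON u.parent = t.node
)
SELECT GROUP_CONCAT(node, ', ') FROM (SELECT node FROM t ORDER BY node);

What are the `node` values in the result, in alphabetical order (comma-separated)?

Bolt, Bracket, Cover, Gizmo

Base: (Cover, amt=1).
Iteration 1: components of {Cover} -> Bolt = 1*2 = 2.
Iteration 2: components of {Bolt} -> Gizmo = 2*4 = 8.
Iteration 3: components of {Gizmo} -> Bracket = 8*5 = 40.
Iteration 4: no further components; recursion stops.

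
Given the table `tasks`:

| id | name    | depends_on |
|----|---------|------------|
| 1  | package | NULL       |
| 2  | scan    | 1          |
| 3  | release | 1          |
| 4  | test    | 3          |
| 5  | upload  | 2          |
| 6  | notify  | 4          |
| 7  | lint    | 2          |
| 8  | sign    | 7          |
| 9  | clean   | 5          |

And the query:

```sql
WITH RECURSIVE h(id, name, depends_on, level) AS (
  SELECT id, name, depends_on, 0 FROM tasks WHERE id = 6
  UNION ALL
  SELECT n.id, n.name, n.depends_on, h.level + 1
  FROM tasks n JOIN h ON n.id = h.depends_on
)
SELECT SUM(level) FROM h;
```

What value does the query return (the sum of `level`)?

6

Base: id=6 (notify), depends_on=4, level 0.
Iteration 1: join on id=4 -> test (id 4, depends_on=3, level 1).
Iteration 2: join on id=3 -> release (id 3, depends_on=1, level 2).
Iteration 3: join on id=1 -> package (id 1, depends_on=NULL, level 3).
Iteration 4: depends_on is NULL; no match; recursion stops.
SUM(level) = 0 + 1 + 2 + 3 = 6.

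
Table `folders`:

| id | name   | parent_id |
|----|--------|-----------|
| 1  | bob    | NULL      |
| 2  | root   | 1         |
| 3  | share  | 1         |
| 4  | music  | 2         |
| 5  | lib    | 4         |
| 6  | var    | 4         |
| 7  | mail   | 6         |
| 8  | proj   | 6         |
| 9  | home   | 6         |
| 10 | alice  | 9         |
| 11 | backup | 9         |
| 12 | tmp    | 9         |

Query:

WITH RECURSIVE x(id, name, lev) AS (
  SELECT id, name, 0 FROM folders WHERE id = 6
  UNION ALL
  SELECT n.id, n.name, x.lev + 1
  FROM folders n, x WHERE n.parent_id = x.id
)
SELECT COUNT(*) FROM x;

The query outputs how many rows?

7

Base: id=6 (var) at lev 0.
Iteration 1: rows with parent_id in {6} -> mail (id 7, lev 1), proj (id 8, lev 1), home (id 9, lev 1).
Iteration 2: rows with parent_id in {7,8,9} -> alice (id 10, lev 2), backup (id 11, lev 2), tmp (id 12, lev 2).
Iteration 3: no rows with parent_id in {10,11,12}; recursion stops.
Total rows emitted: 7.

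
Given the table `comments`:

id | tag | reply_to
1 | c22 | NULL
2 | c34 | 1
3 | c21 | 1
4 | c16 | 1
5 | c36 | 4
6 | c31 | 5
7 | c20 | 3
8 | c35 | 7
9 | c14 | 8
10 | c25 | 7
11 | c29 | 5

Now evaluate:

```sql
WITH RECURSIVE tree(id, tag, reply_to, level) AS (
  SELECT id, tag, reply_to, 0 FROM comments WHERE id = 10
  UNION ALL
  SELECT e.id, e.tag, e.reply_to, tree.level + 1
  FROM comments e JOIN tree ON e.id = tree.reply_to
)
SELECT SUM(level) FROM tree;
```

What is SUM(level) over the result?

Base: id=10 (c25), reply_to=7, level 0.
Iteration 1: join on id=7 -> c20 (id 7, reply_to=3, level 1).
Iteration 2: join on id=3 -> c21 (id 3, reply_to=1, level 2).
Iteration 3: join on id=1 -> c22 (id 1, reply_to=NULL, level 3).
Iteration 4: reply_to is NULL; no match; recursion stops.
SUM(level) = 0 + 1 + 2 + 3 = 6.

6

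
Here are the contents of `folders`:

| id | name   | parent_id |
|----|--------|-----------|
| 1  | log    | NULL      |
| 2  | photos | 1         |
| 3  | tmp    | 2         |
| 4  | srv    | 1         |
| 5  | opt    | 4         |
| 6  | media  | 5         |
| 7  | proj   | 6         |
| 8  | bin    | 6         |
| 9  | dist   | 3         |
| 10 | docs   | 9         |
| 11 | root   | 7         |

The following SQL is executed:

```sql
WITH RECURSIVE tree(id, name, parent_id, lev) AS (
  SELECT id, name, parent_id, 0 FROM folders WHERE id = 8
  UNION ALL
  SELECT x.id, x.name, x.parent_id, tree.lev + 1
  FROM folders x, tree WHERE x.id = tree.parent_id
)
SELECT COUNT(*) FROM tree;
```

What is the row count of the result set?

Base: id=8 (bin), parent_id=6, lev 0.
Iteration 1: join on id=6 -> media (id 6, parent_id=5, lev 1).
Iteration 2: join on id=5 -> opt (id 5, parent_id=4, lev 2).
Iteration 3: join on id=4 -> srv (id 4, parent_id=1, lev 3).
Iteration 4: join on id=1 -> log (id 1, parent_id=NULL, lev 4).
Iteration 5: parent_id is NULL; no match; recursion stops.
Total rows emitted: 5.

5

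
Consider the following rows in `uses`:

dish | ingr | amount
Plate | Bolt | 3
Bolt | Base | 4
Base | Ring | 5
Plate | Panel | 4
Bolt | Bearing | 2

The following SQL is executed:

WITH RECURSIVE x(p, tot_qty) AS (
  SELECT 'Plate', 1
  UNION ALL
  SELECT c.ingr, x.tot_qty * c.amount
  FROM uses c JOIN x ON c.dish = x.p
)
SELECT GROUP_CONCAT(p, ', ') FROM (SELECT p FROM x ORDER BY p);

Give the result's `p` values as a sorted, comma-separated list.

Base, Bearing, Bolt, Panel, Plate, Ring

Base: (Plate, tot_qty=1).
Iteration 1: components of {Plate} -> Bolt = 1*3 = 3, Panel = 1*4 = 4.
Iteration 2: components of {Bolt,Panel} -> Base = 3*4 = 12, Bearing = 3*2 = 6.
Iteration 3: components of {Base,Bearing} -> Ring = 12*5 = 60.
Iteration 4: no further components; recursion stops.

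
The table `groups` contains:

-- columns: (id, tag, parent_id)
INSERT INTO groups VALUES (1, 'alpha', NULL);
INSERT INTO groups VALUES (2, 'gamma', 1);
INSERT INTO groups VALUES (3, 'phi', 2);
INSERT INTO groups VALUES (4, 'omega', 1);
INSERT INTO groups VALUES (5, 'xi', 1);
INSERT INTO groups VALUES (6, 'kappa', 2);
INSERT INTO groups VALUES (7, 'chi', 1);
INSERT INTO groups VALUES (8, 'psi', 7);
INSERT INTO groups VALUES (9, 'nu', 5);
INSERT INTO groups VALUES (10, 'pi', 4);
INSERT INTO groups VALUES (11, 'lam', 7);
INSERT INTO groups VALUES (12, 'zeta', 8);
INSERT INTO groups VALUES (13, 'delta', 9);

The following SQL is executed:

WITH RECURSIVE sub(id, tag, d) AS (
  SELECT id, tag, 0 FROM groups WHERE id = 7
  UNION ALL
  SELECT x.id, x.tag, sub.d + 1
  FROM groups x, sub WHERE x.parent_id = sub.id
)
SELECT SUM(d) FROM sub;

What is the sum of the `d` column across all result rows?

Base: id=7 (chi) at d 0.
Iteration 1: rows with parent_id in {7} -> psi (id 8, d 1), lam (id 11, d 1).
Iteration 2: rows with parent_id in {8,11} -> zeta (id 12, d 2).
Iteration 3: no rows with parent_id in {12}; recursion stops.
SUM(d) = 0 + 1 + 1 + 2 = 4.

4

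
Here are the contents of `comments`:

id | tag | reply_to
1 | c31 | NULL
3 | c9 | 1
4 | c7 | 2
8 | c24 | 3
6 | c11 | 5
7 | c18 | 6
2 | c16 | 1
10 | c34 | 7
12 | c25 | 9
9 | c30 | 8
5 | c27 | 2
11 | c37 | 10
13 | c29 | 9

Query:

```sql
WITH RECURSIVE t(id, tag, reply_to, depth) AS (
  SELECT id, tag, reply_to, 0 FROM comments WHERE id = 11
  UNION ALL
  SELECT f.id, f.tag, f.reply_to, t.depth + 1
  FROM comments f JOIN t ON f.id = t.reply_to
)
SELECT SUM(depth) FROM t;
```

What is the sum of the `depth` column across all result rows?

21

Base: id=11 (c37), reply_to=10, depth 0.
Iteration 1: join on id=10 -> c34 (id 10, reply_to=7, depth 1).
Iteration 2: join on id=7 -> c18 (id 7, reply_to=6, depth 2).
Iteration 3: join on id=6 -> c11 (id 6, reply_to=5, depth 3).
Iteration 4: join on id=5 -> c27 (id 5, reply_to=2, depth 4).
Iteration 5: join on id=2 -> c16 (id 2, reply_to=1, depth 5).
Iteration 6: join on id=1 -> c31 (id 1, reply_to=NULL, depth 6).
Iteration 7: reply_to is NULL; no match; recursion stops.
SUM(depth) = 0 + 1 + 2 + 3 + 4 + 5 + 6 = 21.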